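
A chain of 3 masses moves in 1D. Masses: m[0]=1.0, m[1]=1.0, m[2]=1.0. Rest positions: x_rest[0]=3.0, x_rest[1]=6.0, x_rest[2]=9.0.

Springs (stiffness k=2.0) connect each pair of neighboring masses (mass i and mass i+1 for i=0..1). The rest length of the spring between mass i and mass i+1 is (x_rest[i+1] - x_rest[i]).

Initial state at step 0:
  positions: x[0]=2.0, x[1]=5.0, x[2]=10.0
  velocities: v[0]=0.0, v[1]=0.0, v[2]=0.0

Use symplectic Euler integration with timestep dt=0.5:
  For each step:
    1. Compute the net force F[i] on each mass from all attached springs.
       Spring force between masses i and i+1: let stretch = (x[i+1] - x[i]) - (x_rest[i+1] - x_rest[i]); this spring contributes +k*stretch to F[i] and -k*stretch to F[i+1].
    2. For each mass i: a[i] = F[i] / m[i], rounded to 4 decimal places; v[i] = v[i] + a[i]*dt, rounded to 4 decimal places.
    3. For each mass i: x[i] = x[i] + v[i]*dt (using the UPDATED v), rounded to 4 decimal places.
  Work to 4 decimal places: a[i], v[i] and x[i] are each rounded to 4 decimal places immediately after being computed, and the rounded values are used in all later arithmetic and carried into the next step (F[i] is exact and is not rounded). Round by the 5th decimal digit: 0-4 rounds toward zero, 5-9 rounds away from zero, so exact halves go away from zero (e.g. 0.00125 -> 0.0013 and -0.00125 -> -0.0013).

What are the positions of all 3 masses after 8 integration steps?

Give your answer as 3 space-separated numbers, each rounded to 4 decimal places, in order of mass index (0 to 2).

Step 0: x=[2.0000 5.0000 10.0000] v=[0.0000 0.0000 0.0000]
Step 1: x=[2.0000 6.0000 9.0000] v=[0.0000 2.0000 -2.0000]
Step 2: x=[2.5000 6.5000 8.0000] v=[1.0000 1.0000 -2.0000]
Step 3: x=[3.5000 5.7500 7.7500] v=[2.0000 -1.5000 -0.5000]
Step 4: x=[4.1250 4.8750 8.0000] v=[1.2500 -1.7500 0.5000]
Step 5: x=[3.6250 5.1875 8.1875] v=[-1.0000 0.6250 0.3750]
Step 6: x=[2.4063 6.2188 8.3750] v=[-2.4375 2.0625 0.3750]
Step 7: x=[1.5938 6.4219 8.9844] v=[-1.6250 0.4062 1.2188]
Step 8: x=[1.6954 5.4922 9.8126] v=[0.2031 -1.8594 1.6563]

Answer: 1.6954 5.4922 9.8126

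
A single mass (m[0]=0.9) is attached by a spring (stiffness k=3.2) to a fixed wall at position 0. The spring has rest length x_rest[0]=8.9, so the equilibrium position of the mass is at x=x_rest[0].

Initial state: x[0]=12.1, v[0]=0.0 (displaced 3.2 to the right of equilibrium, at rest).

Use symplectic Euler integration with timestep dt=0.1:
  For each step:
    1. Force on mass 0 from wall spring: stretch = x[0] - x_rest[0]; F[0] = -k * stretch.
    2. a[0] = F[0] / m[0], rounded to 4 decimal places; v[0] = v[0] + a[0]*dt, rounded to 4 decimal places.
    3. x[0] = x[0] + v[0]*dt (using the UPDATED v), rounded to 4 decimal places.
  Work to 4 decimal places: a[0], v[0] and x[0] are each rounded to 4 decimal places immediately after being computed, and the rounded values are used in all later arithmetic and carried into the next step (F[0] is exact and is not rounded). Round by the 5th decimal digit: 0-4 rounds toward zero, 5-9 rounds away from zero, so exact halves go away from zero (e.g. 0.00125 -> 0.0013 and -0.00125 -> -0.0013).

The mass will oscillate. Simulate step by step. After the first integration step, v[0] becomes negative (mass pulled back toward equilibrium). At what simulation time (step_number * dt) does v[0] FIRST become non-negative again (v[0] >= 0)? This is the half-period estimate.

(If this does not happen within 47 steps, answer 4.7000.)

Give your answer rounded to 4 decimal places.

Step 0: x=[12.1000] v=[0.0000]
Step 1: x=[11.9862] v=[-1.1378]
Step 2: x=[11.7627] v=[-2.2351]
Step 3: x=[11.4374] v=[-3.2530]
Step 4: x=[11.0219] v=[-4.1552]
Step 5: x=[10.5309] v=[-4.9097]
Step 6: x=[9.9819] v=[-5.4896]
Step 7: x=[9.3945] v=[-5.8743]
Step 8: x=[8.7895] v=[-6.0501]
Step 9: x=[8.1884] v=[-6.0108]
Step 10: x=[7.6126] v=[-5.7578]
Step 11: x=[7.0826] v=[-5.3001]
Step 12: x=[6.6172] v=[-4.6539]
Step 13: x=[6.2330] v=[-3.8422]
Step 14: x=[5.9436] v=[-2.8939]
Step 15: x=[5.7593] v=[-1.8427]
Step 16: x=[5.6867] v=[-0.7260]
Step 17: x=[5.7284] v=[0.4165]
First v>=0 after going negative at step 17, time=1.7000

Answer: 1.7000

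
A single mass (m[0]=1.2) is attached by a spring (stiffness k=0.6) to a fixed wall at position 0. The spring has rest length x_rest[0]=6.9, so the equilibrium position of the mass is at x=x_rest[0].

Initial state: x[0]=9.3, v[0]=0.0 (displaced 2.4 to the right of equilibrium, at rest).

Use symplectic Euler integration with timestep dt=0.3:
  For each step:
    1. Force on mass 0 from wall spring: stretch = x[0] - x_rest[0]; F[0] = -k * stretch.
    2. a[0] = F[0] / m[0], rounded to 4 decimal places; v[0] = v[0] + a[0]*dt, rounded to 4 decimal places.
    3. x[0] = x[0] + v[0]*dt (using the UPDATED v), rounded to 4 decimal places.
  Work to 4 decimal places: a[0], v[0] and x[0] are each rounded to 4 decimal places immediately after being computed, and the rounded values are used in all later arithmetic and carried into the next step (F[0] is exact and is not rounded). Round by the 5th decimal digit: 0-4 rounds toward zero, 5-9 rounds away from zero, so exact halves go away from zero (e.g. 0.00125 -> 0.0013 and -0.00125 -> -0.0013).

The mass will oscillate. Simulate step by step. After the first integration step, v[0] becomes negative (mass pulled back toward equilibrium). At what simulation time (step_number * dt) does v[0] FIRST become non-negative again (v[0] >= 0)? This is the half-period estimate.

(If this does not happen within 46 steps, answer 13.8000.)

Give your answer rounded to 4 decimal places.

Answer: 4.5000

Derivation:
Step 0: x=[9.3000] v=[0.0000]
Step 1: x=[9.1920] v=[-0.3600]
Step 2: x=[8.9809] v=[-0.7038]
Step 3: x=[8.6761] v=[-1.0160]
Step 4: x=[8.2914] v=[-1.2824]
Step 5: x=[7.8441] v=[-1.4911]
Step 6: x=[7.3543] v=[-1.6327]
Step 7: x=[6.8440] v=[-1.7009]
Step 8: x=[6.3363] v=[-1.6925]
Step 9: x=[5.8539] v=[-1.6079]
Step 10: x=[5.4186] v=[-1.4510]
Step 11: x=[5.0500] v=[-1.2288]
Step 12: x=[4.7646] v=[-0.9513]
Step 13: x=[4.5753] v=[-0.6310]
Step 14: x=[4.4906] v=[-0.2823]
Step 15: x=[4.5143] v=[0.0791]
First v>=0 after going negative at step 15, time=4.5000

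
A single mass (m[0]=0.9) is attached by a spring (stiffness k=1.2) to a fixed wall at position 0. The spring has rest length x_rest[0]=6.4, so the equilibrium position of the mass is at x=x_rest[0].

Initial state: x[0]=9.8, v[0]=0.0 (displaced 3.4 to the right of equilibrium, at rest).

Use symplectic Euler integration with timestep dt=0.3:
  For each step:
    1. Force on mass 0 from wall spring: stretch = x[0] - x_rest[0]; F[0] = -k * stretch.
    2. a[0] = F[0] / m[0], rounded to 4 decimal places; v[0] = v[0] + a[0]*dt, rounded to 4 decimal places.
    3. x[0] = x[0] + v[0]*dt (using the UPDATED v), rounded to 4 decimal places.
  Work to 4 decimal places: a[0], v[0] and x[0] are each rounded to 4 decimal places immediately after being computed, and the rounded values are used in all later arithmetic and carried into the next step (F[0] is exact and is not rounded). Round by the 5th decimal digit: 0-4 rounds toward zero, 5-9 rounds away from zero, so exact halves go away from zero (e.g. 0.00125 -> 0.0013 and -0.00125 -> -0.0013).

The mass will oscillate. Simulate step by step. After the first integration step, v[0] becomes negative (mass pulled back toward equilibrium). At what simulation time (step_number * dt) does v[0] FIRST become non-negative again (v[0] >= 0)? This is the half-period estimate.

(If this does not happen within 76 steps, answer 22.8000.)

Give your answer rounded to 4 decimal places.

Answer: 3.0000

Derivation:
Step 0: x=[9.8000] v=[0.0000]
Step 1: x=[9.3920] v=[-1.3600]
Step 2: x=[8.6250] v=[-2.5568]
Step 3: x=[7.5910] v=[-3.4468]
Step 4: x=[6.4140] v=[-3.9232]
Step 5: x=[5.2354] v=[-3.9288]
Step 6: x=[4.1965] v=[-3.4630]
Step 7: x=[3.4220] v=[-2.5816]
Step 8: x=[3.0049] v=[-1.3904]
Step 9: x=[2.9952] v=[-0.0324]
Step 10: x=[3.3941] v=[1.3295]
First v>=0 after going negative at step 10, time=3.0000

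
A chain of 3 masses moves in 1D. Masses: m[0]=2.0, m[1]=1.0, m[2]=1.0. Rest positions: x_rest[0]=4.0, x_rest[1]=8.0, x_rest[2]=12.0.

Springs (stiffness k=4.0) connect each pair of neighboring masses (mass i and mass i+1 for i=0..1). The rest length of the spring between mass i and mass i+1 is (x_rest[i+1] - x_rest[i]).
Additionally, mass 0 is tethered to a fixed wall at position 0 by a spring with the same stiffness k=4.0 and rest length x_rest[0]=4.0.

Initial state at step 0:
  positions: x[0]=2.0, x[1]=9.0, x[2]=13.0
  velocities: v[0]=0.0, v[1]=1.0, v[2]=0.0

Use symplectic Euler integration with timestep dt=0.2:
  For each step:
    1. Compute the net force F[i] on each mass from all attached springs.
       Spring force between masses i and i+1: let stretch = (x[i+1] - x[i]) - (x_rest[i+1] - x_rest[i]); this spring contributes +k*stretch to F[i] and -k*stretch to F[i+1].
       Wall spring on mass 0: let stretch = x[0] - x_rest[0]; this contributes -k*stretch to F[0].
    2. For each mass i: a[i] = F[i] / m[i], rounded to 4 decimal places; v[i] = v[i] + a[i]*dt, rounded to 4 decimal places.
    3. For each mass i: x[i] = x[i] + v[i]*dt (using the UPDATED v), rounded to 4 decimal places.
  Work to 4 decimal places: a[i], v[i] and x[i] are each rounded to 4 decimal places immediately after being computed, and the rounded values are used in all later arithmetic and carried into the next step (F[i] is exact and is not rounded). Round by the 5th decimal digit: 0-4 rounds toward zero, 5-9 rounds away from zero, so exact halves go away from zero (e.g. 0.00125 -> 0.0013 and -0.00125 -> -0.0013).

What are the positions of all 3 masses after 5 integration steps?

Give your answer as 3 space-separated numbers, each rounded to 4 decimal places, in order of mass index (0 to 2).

Answer: 5.4335 7.2586 11.8023

Derivation:
Step 0: x=[2.0000 9.0000 13.0000] v=[0.0000 1.0000 0.0000]
Step 1: x=[2.4000 8.7200 13.0000] v=[2.0000 -1.4000 0.0000]
Step 2: x=[3.1136 8.1136 12.9552] v=[3.5680 -3.0320 -0.2240]
Step 3: x=[3.9781 7.4819 12.7757] v=[4.3226 -3.1587 -0.8973]
Step 4: x=[4.8047 7.1366 12.3892] v=[4.1329 -1.7267 -1.9323]
Step 5: x=[5.4335 7.2586 11.8023] v=[3.1438 0.6099 -2.9344]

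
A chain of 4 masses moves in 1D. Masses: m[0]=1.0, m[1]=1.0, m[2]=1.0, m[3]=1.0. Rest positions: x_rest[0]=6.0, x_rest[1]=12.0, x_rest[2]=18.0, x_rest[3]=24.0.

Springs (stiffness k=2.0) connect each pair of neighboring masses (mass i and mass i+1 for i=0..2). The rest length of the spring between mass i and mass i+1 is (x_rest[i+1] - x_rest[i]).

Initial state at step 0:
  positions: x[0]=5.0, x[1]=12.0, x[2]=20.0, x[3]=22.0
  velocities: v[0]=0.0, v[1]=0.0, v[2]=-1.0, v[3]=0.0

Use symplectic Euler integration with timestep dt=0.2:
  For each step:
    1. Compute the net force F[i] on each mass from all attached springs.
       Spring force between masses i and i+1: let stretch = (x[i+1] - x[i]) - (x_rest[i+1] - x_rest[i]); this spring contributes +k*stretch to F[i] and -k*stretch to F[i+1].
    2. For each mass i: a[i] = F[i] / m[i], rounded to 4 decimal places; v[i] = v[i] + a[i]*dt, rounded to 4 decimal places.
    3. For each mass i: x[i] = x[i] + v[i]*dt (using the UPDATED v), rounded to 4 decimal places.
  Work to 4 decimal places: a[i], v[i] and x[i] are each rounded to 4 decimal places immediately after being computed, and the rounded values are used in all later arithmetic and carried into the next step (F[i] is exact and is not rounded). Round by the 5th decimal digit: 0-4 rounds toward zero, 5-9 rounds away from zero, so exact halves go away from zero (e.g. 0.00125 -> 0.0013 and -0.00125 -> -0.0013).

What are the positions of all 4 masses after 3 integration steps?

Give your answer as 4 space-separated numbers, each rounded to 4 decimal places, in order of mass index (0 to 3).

Answer: 5.4751 12.2130 17.1582 23.5537

Derivation:
Step 0: x=[5.0000 12.0000 20.0000 22.0000] v=[0.0000 0.0000 -1.0000 0.0000]
Step 1: x=[5.0800 12.0800 19.3200 22.3200] v=[0.4000 0.4000 -3.4000 1.6000]
Step 2: x=[5.2400 12.1792 18.3008 22.8800] v=[0.8000 0.4960 -5.0960 2.8000]
Step 3: x=[5.4751 12.2130 17.1582 23.5537] v=[1.1757 0.1690 -5.7130 3.3683]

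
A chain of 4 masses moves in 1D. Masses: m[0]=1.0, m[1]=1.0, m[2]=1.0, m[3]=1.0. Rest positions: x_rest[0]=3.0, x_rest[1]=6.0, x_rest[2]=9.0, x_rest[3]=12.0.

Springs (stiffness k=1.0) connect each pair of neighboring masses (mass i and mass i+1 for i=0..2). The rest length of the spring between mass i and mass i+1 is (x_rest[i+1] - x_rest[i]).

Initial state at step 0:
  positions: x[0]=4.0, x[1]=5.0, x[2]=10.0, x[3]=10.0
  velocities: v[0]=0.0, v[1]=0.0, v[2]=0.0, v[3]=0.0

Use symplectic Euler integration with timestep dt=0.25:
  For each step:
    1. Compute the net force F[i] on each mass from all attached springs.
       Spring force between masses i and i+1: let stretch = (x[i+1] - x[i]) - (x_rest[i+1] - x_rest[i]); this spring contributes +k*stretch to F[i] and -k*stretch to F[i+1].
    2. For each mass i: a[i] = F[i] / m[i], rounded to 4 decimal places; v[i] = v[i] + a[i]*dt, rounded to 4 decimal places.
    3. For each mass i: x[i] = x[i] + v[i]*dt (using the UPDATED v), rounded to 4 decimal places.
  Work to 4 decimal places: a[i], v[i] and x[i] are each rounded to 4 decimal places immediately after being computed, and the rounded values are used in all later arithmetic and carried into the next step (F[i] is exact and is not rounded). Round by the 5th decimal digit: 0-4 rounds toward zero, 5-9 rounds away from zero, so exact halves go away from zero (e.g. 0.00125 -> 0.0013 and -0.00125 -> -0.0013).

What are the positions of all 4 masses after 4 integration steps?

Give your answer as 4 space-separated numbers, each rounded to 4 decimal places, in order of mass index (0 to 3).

Step 0: x=[4.0000 5.0000 10.0000 10.0000] v=[0.0000 0.0000 0.0000 0.0000]
Step 1: x=[3.8750 5.2500 9.6875 10.1875] v=[-0.5000 1.0000 -1.2500 0.7500]
Step 2: x=[3.6484 5.6914 9.1289 10.5313] v=[-0.9063 1.7656 -2.2344 1.3750]
Step 3: x=[3.3620 6.2200 8.4431 10.9749] v=[-1.1456 2.1142 -2.7432 1.7744]
Step 4: x=[3.0667 6.7089 7.7766 11.4478] v=[-1.1811 1.9555 -2.6660 1.8915]

Answer: 3.0667 6.7089 7.7766 11.4478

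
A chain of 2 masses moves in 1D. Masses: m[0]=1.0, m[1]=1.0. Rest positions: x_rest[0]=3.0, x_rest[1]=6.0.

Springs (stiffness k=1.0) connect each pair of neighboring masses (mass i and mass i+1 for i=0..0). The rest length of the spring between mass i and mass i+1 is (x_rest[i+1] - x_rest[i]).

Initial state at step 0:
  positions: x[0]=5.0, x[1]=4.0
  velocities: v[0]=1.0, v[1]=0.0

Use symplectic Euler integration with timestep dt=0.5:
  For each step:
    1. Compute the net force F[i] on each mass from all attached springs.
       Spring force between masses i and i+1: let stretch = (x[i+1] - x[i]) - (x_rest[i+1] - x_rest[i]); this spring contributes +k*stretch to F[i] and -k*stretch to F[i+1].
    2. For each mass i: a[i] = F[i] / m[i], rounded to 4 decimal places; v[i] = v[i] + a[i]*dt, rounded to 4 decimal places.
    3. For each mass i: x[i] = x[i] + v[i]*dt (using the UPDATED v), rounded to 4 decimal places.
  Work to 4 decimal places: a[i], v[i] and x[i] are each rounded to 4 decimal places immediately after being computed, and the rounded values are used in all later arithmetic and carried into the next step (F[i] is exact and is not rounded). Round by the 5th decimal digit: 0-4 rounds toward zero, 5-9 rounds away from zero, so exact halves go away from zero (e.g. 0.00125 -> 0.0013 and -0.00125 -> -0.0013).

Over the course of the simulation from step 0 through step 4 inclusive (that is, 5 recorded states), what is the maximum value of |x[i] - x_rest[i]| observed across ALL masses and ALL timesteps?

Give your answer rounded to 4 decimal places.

Step 0: x=[5.0000 4.0000] v=[1.0000 0.0000]
Step 1: x=[4.5000 5.0000] v=[-1.0000 2.0000]
Step 2: x=[3.3750 6.6250] v=[-2.2500 3.2500]
Step 3: x=[2.3125 8.1875] v=[-2.1250 3.1250]
Step 4: x=[1.9688 9.0313] v=[-0.6875 1.6875]
Max displacement = 3.0313

Answer: 3.0313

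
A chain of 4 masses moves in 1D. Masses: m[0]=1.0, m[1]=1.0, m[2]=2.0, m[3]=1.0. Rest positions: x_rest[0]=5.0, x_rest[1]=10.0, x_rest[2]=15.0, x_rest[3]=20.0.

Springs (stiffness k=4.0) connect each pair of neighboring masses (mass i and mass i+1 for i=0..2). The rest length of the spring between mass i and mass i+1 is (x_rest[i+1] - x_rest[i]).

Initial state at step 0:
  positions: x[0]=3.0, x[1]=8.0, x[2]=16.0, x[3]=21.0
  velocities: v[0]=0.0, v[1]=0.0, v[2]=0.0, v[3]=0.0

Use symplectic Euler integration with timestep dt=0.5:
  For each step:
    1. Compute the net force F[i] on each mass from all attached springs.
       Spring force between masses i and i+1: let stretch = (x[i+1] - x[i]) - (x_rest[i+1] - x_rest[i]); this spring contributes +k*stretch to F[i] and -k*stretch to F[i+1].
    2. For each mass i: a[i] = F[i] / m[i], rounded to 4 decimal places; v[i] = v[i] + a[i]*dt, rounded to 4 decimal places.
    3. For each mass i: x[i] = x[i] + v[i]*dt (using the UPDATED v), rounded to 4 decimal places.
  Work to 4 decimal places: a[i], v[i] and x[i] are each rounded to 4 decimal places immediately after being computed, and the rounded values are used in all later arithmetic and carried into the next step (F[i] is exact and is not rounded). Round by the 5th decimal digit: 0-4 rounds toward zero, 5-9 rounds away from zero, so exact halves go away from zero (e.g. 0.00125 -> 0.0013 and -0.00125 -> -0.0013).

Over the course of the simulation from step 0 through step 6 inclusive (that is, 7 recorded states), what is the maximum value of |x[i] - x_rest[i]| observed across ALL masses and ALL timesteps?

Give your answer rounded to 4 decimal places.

Answer: 2.5000

Derivation:
Step 0: x=[3.0000 8.0000 16.0000 21.0000] v=[0.0000 0.0000 0.0000 0.0000]
Step 1: x=[3.0000 11.0000 14.5000 21.0000] v=[0.0000 6.0000 -3.0000 0.0000]
Step 2: x=[6.0000 9.5000 14.5000 19.5000] v=[6.0000 -3.0000 0.0000 -3.0000]
Step 3: x=[7.5000 9.5000 14.5000 18.0000] v=[3.0000 0.0000 0.0000 -3.0000]
Step 4: x=[6.0000 12.5000 13.7500 18.0000] v=[-3.0000 6.0000 -1.5000 0.0000]
Step 5: x=[6.0000 10.2500 14.5000 18.7500] v=[0.0000 -4.5000 1.5000 1.5000]
Step 6: x=[5.2500 8.0000 15.2500 20.2500] v=[-1.5000 -4.5000 1.5000 3.0000]
Max displacement = 2.5000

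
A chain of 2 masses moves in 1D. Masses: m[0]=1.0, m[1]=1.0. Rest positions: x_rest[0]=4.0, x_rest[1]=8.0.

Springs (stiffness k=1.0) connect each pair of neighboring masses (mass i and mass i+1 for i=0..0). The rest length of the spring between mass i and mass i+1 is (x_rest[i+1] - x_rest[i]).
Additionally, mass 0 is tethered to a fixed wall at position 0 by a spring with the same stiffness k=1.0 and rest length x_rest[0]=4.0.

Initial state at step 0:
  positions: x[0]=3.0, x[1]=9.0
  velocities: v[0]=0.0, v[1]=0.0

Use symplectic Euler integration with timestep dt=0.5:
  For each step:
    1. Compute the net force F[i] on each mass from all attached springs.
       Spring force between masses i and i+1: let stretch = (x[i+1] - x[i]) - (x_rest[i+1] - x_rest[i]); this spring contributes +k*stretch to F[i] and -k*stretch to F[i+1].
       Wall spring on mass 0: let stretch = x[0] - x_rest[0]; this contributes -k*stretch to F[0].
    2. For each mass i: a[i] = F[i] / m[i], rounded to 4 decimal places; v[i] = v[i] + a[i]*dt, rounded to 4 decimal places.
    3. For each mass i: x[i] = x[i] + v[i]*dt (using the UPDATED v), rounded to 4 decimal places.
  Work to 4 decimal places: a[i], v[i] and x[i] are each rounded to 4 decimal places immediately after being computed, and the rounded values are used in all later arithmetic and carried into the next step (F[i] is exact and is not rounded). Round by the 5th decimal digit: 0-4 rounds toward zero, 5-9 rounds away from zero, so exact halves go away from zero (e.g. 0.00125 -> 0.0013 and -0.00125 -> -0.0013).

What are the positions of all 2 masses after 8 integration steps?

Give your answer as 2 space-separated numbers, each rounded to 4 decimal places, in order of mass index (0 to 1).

Step 0: x=[3.0000 9.0000] v=[0.0000 0.0000]
Step 1: x=[3.7500 8.5000] v=[1.5000 -1.0000]
Step 2: x=[4.7500 7.8125] v=[2.0000 -1.3750]
Step 3: x=[5.3282 7.3594] v=[1.1563 -0.9063]
Step 4: x=[5.0821 7.3985] v=[-0.4922 0.0781]
Step 5: x=[4.1446 7.8585] v=[-1.8751 0.9199]
Step 6: x=[3.0994 8.3900] v=[-2.0905 1.0630]
Step 7: x=[2.6020 8.5989] v=[-0.9949 0.4177]
Step 8: x=[2.9533 8.3085] v=[0.7026 -0.5808]

Answer: 2.9533 8.3085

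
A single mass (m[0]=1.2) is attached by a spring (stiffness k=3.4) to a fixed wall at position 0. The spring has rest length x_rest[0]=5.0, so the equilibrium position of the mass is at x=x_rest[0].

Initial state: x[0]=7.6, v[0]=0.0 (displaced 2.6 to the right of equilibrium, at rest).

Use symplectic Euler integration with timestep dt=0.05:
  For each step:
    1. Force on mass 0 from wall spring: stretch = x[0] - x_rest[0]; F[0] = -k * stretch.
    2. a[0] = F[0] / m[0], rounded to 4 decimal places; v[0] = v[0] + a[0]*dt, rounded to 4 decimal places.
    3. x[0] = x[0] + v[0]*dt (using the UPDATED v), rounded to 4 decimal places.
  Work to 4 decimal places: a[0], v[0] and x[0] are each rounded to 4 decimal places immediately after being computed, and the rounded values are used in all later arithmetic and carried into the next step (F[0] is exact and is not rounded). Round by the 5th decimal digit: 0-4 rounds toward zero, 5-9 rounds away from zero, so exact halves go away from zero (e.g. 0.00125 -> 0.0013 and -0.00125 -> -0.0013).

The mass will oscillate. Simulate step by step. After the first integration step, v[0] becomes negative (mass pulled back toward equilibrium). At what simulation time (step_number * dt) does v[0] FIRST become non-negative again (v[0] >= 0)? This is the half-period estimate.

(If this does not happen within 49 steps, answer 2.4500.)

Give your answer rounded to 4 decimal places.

Answer: 1.9000

Derivation:
Step 0: x=[7.6000] v=[0.0000]
Step 1: x=[7.5816] v=[-0.3683]
Step 2: x=[7.5449] v=[-0.7340]
Step 3: x=[7.4902] v=[-1.0945]
Step 4: x=[7.4178] v=[-1.4473]
Step 5: x=[7.3283] v=[-1.7898]
Step 6: x=[7.2223] v=[-2.1196]
Step 7: x=[7.1006] v=[-2.4344]
Step 8: x=[6.9640] v=[-2.7320]
Step 9: x=[6.8135] v=[-3.0102]
Step 10: x=[6.6501] v=[-3.2671]
Step 11: x=[6.4751] v=[-3.5009]
Step 12: x=[6.2896] v=[-3.7099]
Step 13: x=[6.0950] v=[-3.8926]
Step 14: x=[5.8926] v=[-4.0477]
Step 15: x=[5.6839] v=[-4.1742]
Step 16: x=[5.4703] v=[-4.2711]
Step 17: x=[5.2534] v=[-4.3377]
Step 18: x=[5.0347] v=[-4.3736]
Step 19: x=[4.8158] v=[-4.3785]
Step 20: x=[4.5982] v=[-4.3524]
Step 21: x=[4.3834] v=[-4.2955]
Step 22: x=[4.1730] v=[-4.2082]
Step 23: x=[3.9685] v=[-4.0910]
Step 24: x=[3.7713] v=[-3.9449]
Step 25: x=[3.5828] v=[-3.7708]
Step 26: x=[3.4043] v=[-3.5700]
Step 27: x=[3.2371] v=[-3.3439]
Step 28: x=[3.0824] v=[-3.0942]
Step 29: x=[2.9413] v=[-2.8225]
Step 30: x=[2.8148] v=[-2.5309]
Step 31: x=[2.7037] v=[-2.2213]
Step 32: x=[2.6089] v=[-1.8960]
Step 33: x=[2.5310] v=[-1.5573]
Step 34: x=[2.4706] v=[-1.2075]
Step 35: x=[2.4281] v=[-0.8492]
Step 36: x=[2.4039] v=[-0.4848]
Step 37: x=[2.3981] v=[-0.1170]
Step 38: x=[2.4107] v=[0.2516]
First v>=0 after going negative at step 38, time=1.9000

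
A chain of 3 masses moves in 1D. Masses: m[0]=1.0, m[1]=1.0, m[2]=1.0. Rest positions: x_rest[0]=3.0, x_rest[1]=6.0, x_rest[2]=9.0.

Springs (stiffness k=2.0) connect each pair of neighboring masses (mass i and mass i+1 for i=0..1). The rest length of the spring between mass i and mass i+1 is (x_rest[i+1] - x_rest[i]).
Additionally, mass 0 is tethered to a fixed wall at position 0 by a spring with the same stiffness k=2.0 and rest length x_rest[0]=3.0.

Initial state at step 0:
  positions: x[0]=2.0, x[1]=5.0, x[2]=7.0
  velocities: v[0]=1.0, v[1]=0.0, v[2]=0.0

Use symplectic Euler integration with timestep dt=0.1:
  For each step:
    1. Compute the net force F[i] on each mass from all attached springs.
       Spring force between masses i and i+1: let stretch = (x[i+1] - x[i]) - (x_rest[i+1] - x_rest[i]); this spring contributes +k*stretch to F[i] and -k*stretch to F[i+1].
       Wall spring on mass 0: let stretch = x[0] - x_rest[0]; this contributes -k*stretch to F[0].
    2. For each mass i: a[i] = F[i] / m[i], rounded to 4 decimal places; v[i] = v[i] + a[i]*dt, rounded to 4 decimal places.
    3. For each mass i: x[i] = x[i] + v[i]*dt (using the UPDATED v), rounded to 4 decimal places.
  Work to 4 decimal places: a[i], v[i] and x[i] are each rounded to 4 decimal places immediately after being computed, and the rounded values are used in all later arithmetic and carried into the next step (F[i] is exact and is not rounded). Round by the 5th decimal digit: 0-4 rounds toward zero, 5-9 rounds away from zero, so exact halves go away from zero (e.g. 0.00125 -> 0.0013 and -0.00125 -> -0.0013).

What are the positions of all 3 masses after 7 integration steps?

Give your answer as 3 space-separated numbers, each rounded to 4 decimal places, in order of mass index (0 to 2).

Step 0: x=[2.0000 5.0000 7.0000] v=[1.0000 0.0000 0.0000]
Step 1: x=[2.1200 4.9800 7.0200] v=[1.2000 -0.2000 0.2000]
Step 2: x=[2.2548 4.9436 7.0592] v=[1.3480 -0.3640 0.3920]
Step 3: x=[2.3983 4.8957 7.1161] v=[1.4348 -0.4786 0.5689]
Step 4: x=[2.5438 4.8423 7.1886] v=[1.4546 -0.5340 0.7248]
Step 5: x=[2.6844 4.7899 7.2742] v=[1.4055 -0.5244 0.8555]
Step 6: x=[2.8134 4.7450 7.3701] v=[1.2897 -0.4486 0.9586]
Step 7: x=[2.9247 4.7140 7.4735] v=[1.1133 -0.3099 1.0336]

Answer: 2.9247 4.7140 7.4735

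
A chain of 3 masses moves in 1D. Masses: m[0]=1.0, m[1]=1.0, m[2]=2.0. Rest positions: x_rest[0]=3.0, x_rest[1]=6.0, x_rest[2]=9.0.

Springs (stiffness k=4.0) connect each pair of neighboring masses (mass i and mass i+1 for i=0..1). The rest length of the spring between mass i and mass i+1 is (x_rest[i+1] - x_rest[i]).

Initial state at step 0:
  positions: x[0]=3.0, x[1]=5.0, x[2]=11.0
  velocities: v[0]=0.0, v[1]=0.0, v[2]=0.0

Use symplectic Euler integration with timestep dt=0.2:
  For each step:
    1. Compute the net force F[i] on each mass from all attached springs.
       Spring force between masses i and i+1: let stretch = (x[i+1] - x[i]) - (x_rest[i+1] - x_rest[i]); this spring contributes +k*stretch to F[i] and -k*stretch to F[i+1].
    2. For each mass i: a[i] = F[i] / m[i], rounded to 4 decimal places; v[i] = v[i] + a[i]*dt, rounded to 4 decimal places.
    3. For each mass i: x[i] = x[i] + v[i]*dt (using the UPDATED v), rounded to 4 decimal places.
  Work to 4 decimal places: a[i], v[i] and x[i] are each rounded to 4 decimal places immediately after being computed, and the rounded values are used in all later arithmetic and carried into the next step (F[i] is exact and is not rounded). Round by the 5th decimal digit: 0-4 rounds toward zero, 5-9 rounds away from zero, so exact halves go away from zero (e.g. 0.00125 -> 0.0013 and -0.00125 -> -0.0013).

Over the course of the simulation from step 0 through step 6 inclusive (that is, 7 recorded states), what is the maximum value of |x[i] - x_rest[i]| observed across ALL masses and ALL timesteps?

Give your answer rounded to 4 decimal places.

Step 0: x=[3.0000 5.0000 11.0000] v=[0.0000 0.0000 0.0000]
Step 1: x=[2.8400 5.6400 10.7600] v=[-0.8000 3.2000 -1.2000]
Step 2: x=[2.6480 6.6512 10.3504] v=[-0.9600 5.0560 -2.0480]
Step 3: x=[2.6165 7.6138 9.8849] v=[-0.1574 4.8128 -2.3277]
Step 4: x=[2.9046 8.1402 9.4777] v=[1.4404 2.6318 -2.0361]
Step 5: x=[3.5504 8.0429 9.2035] v=[3.2289 -0.4867 -1.3711]
Step 6: x=[4.4350 7.4125 9.0764] v=[4.4229 -3.1522 -0.6353]
Max displacement = 2.1402

Answer: 2.1402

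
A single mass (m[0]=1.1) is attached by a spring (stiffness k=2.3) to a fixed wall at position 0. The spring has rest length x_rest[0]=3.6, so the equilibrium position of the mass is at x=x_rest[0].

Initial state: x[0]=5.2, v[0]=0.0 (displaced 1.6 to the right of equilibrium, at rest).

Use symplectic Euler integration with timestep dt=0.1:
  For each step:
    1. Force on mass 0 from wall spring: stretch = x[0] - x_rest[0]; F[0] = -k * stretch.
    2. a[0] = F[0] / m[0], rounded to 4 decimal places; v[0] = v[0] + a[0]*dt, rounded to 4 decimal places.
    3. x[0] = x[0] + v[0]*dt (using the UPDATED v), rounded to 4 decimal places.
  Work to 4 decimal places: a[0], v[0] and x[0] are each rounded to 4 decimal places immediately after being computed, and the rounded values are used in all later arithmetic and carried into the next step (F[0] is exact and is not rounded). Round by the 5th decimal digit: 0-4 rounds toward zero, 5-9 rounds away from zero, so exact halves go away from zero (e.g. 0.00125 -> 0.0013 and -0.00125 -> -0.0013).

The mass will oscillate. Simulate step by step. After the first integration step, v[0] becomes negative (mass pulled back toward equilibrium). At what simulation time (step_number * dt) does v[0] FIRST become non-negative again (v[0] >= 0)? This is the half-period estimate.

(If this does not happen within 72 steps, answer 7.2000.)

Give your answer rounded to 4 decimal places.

Answer: 2.2000

Derivation:
Step 0: x=[5.2000] v=[0.0000]
Step 1: x=[5.1665] v=[-0.3346]
Step 2: x=[5.1003] v=[-0.6621]
Step 3: x=[5.0027] v=[-0.9758]
Step 4: x=[4.8758] v=[-1.2691]
Step 5: x=[4.7222] v=[-1.5359]
Step 6: x=[4.5452] v=[-1.7705]
Step 7: x=[4.3484] v=[-1.9681]
Step 8: x=[4.1359] v=[-2.1246]
Step 9: x=[3.9122] v=[-2.2367]
Step 10: x=[3.6820] v=[-2.3020]
Step 11: x=[3.4501] v=[-2.3192]
Step 12: x=[3.2213] v=[-2.2879]
Step 13: x=[3.0004] v=[-2.2087]
Step 14: x=[2.7921] v=[-2.0833]
Step 15: x=[2.6007] v=[-1.9144]
Step 16: x=[2.4302] v=[-1.7055]
Step 17: x=[2.2841] v=[-1.4609]
Step 18: x=[2.1655] v=[-1.1858]
Step 19: x=[2.0769] v=[-0.8859]
Step 20: x=[2.0202] v=[-0.5674]
Step 21: x=[1.9965] v=[-0.2371]
Step 22: x=[2.0063] v=[0.0982]
First v>=0 after going negative at step 22, time=2.2000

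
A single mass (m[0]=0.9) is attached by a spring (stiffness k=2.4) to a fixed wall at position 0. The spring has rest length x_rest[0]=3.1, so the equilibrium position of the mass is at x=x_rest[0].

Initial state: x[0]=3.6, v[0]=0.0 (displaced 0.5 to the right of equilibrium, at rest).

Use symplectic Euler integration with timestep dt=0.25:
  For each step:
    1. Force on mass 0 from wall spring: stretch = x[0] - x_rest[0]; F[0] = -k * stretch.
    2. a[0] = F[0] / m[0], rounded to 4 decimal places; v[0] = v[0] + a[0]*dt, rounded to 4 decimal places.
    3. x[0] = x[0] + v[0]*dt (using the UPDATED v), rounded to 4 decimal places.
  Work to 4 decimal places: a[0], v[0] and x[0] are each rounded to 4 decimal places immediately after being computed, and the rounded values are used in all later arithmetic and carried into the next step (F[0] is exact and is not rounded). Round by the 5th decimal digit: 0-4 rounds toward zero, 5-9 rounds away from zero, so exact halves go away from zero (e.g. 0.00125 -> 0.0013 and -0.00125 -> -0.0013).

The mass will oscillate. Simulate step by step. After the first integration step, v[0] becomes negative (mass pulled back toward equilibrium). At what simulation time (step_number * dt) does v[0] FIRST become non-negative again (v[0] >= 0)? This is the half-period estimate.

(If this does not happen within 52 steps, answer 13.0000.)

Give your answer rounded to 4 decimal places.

Answer: 2.0000

Derivation:
Step 0: x=[3.6000] v=[0.0000]
Step 1: x=[3.5167] v=[-0.3333]
Step 2: x=[3.3639] v=[-0.6111]
Step 3: x=[3.1672] v=[-0.7870]
Step 4: x=[2.9593] v=[-0.8318]
Step 5: x=[2.7748] v=[-0.7380]
Step 6: x=[2.6445] v=[-0.5212]
Step 7: x=[2.5901] v=[-0.2175]
Step 8: x=[2.6207] v=[0.1224]
First v>=0 after going negative at step 8, time=2.0000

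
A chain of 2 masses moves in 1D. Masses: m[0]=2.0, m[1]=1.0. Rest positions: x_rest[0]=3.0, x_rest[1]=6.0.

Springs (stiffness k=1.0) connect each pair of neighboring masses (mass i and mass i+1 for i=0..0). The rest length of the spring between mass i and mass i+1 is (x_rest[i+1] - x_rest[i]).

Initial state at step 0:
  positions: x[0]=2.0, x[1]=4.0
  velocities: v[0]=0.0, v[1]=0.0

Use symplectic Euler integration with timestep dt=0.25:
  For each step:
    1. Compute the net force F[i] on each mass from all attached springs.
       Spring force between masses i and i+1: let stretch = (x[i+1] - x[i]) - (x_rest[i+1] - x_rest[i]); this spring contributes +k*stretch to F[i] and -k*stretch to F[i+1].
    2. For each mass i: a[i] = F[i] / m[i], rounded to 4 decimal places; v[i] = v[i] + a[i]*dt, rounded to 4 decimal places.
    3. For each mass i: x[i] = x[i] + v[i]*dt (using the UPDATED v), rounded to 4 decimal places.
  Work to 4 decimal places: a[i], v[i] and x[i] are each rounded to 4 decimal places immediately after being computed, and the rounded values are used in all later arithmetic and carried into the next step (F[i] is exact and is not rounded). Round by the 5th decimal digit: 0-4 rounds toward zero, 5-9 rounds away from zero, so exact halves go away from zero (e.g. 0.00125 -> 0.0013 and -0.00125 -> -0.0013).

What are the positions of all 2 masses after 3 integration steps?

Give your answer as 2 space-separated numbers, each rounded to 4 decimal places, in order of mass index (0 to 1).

Step 0: x=[2.0000 4.0000] v=[0.0000 0.0000]
Step 1: x=[1.9688 4.0625] v=[-0.1250 0.2500]
Step 2: x=[1.9092 4.1817] v=[-0.2383 0.4766]
Step 3: x=[1.8269 4.3463] v=[-0.3293 0.6585]

Answer: 1.8269 4.3463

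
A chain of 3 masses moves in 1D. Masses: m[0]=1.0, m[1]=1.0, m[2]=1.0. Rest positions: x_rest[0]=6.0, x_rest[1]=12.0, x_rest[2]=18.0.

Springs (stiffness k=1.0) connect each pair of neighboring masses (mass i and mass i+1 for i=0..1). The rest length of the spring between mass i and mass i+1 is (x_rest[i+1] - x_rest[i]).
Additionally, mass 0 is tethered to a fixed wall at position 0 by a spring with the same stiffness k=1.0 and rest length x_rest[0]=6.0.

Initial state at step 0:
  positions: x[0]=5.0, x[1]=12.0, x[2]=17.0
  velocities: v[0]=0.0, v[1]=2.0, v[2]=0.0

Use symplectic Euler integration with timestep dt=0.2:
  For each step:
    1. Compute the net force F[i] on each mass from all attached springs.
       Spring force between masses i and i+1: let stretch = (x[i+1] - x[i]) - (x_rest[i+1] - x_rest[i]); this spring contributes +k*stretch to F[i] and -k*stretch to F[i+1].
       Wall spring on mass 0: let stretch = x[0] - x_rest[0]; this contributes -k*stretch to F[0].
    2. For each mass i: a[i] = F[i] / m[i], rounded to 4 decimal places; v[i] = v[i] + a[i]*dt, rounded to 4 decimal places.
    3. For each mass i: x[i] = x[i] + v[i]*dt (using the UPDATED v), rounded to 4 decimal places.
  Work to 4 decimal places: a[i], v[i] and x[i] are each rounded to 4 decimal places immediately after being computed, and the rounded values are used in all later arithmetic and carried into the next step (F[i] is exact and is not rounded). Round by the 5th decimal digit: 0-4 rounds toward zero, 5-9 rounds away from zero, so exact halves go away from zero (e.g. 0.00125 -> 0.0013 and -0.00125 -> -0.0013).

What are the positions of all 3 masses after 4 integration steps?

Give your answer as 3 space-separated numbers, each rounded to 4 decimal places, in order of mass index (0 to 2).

Answer: 5.8094 12.6605 17.4811

Derivation:
Step 0: x=[5.0000 12.0000 17.0000] v=[0.0000 2.0000 0.0000]
Step 1: x=[5.0800 12.3200 17.0400] v=[0.4000 1.6000 0.2000]
Step 2: x=[5.2464 12.5392 17.1312] v=[0.8320 1.0960 0.4560]
Step 3: x=[5.4947 12.6504 17.2787] v=[1.2413 0.5558 0.7376]
Step 4: x=[5.8094 12.6605 17.4811] v=[1.5735 0.0503 1.0119]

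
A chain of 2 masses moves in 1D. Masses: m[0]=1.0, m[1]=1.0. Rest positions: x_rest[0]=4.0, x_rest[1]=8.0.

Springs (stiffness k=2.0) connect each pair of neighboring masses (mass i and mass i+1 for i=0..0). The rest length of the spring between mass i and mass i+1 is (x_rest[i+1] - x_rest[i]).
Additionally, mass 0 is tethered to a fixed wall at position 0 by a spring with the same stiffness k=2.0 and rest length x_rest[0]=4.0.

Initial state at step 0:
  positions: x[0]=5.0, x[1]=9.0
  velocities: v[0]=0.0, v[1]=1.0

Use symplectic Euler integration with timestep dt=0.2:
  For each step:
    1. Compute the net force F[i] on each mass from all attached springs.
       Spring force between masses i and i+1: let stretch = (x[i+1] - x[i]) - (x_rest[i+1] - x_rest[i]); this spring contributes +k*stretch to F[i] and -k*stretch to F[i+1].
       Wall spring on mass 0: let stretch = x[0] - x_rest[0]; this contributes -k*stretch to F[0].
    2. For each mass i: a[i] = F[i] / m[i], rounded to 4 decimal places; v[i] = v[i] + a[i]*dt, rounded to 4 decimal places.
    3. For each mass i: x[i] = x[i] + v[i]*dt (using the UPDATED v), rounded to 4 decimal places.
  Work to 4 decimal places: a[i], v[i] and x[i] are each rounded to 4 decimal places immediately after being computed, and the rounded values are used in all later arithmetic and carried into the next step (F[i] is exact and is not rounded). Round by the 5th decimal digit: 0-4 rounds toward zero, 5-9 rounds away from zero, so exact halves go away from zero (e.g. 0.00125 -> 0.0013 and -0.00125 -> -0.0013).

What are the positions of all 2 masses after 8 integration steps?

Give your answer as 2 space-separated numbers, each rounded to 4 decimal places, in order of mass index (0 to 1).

Answer: 4.4705 8.9758

Derivation:
Step 0: x=[5.0000 9.0000] v=[0.0000 1.0000]
Step 1: x=[4.9200 9.2000] v=[-0.4000 1.0000]
Step 2: x=[4.7888 9.3776] v=[-0.6560 0.8880]
Step 3: x=[4.6416 9.5081] v=[-0.7360 0.6525]
Step 4: x=[4.5124 9.5693] v=[-0.6460 0.3059]
Step 5: x=[4.4268 9.5459] v=[-0.4282 -0.1169]
Step 6: x=[4.3965 9.4330] v=[-0.1513 -0.5645]
Step 7: x=[4.4174 9.2372] v=[0.1047 -0.9791]
Step 8: x=[4.4705 8.9758] v=[0.2657 -1.3070]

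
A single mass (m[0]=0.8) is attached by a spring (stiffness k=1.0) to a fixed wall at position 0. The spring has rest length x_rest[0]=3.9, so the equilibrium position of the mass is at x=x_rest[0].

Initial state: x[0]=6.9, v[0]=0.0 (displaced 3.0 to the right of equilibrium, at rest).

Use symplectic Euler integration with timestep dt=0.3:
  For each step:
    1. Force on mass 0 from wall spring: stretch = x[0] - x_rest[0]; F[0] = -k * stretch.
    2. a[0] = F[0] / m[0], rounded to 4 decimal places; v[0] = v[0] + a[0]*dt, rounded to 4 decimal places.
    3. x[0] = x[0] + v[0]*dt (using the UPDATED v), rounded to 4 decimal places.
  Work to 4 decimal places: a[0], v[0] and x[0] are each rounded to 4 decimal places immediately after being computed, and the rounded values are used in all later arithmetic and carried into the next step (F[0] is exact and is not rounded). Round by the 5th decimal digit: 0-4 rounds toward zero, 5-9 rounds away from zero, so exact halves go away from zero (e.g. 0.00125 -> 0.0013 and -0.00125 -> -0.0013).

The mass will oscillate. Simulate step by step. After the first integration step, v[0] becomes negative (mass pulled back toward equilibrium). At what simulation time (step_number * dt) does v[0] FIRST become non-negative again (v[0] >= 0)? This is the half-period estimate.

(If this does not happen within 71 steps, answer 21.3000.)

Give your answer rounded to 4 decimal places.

Answer: 3.0000

Derivation:
Step 0: x=[6.9000] v=[0.0000]
Step 1: x=[6.5625] v=[-1.1250]
Step 2: x=[5.9255] v=[-2.1234]
Step 3: x=[5.0606] v=[-2.8830]
Step 4: x=[4.0651] v=[-3.3182]
Step 5: x=[3.0511] v=[-3.3801]
Step 6: x=[2.1326] v=[-3.0618]
Step 7: x=[1.4129] v=[-2.3990]
Step 8: x=[0.9730] v=[-1.4663]
Step 9: x=[0.8624] v=[-0.3687]
Step 10: x=[1.0935] v=[0.7704]
First v>=0 after going negative at step 10, time=3.0000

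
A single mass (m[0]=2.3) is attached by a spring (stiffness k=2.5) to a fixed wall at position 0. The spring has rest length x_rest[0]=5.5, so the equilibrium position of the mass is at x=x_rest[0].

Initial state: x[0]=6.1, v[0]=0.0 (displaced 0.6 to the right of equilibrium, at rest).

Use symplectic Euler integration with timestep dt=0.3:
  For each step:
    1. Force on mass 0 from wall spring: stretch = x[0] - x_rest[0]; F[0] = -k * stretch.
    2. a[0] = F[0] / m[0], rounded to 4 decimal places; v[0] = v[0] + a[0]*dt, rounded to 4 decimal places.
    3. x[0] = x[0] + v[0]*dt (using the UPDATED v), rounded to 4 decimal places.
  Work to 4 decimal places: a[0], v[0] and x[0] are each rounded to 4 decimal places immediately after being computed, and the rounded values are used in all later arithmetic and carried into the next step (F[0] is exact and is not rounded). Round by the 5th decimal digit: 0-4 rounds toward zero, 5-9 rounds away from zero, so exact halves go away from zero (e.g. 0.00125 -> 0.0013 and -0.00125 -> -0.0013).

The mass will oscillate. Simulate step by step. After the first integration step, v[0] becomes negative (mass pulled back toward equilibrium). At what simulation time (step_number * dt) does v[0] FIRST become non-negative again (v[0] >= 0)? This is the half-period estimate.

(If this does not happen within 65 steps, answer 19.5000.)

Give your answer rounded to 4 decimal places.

Step 0: x=[6.1000] v=[0.0000]
Step 1: x=[6.0413] v=[-0.1957]
Step 2: x=[5.9296] v=[-0.3722]
Step 3: x=[5.7759] v=[-0.5123]
Step 4: x=[5.5952] v=[-0.6023]
Step 5: x=[5.4052] v=[-0.6334]
Step 6: x=[5.2245] v=[-0.6025]
Step 7: x=[5.0707] v=[-0.5127]
Step 8: x=[4.9589] v=[-0.3727]
Step 9: x=[4.9000] v=[-0.1962]
Step 10: x=[4.8999] v=[-0.0005]
Step 11: x=[4.9585] v=[0.1952]
First v>=0 after going negative at step 11, time=3.3000

Answer: 3.3000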